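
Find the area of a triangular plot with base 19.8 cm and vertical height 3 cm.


Shape: triangle
Base b = 19.8 cm, Height h = 3 cm
Formula: A = (1/2) * b * h
A = 0.5 * 19.8 * 3
A = 0.5 * 59.4
A = 29.7
29.7 cm^2


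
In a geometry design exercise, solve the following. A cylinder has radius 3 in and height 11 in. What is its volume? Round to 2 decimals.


Shape: cylinder
Radius r = 3 in, Height h = 11 in
Formula: V = pi * r^2 * h
r^2 = 9
V = pi * 9 * 11
V = 99 * pi
V = 311.02
311.02 in^3


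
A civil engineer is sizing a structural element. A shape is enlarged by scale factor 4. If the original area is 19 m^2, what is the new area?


Linear scale factor k = 4
Original area = 19 m^2
Rule: under a linear scaling by k, areas scale by k^2.
k^2 = 4^2 = 16
New area = 19 * 16
New area = 304
304 m^2


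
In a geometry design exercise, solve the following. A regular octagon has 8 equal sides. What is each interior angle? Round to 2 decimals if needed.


Shape: regular octagon (8 sides)
Formula: interior angle = (n - 2) * 180 / n
(n - 2) = 6
(n - 2) * 180 = 1080
angle = 1080 / 8
angle = 135
135 degrees


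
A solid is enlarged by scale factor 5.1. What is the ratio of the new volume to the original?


Linear scale factor k = 5.1
Rule: under a linear scaling by k, volumes scale by k^3.
k^3 = 5.1 * 5.1 * 5.1
k^3 = 26.01 * 5.1
k^3 = 132.651
Volume scales by a factor of 132.651.
132.651 (dimensionless)


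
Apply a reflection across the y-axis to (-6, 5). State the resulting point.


Transformation: reflection
Original point: (-6, 5)
Rule for reflection over the y-axis: (x, y) -> (-x, y)
Apply: (-6, 5) -> (6, 5)
(6, 5)


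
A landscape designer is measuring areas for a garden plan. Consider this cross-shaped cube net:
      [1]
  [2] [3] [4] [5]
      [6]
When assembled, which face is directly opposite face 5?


Net: cross layout. Take square 3 as the base (bottom).
Fold the four squares in the horizontal row up around 3: 2 -> left, 4 -> right, 5 wraps to the top.
Fold 1 and 6 up from 3: 1 -> back, 6 -> front.
Opposite pairs are therefore: (1, 6), (2, 4), (3, 5).
Face 5 is opposite face 3.
face 3


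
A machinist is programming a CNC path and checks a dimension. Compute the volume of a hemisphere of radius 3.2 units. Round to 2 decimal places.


Shape: hemisphere (half of a sphere)
Radius r = 3.2 units
Formula: V = (1/2) * (4/3) * pi * r^3 = (2/3) * pi * r^3
r^3 = 32.768
(2/3) * 32.768 = 21.845333
V = 21.845333 * pi
V = 68.63
68.63 units^3


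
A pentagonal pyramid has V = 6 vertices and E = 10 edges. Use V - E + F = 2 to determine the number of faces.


Polyhedron: pentagonal pyramid
Euler's formula for convex polyhedra: V - E + F = 2
Given: V = 6 vertices and E = 10 edges
Solve for F:
F = 2 + E - V = 2 + 10 - 6 = 6
6 faces


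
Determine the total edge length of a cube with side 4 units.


Shape: cube
Side s = 4 units
A cube has 12 edges, all equal.
Formula: total edge length = 12 * s
Total = 12 * 4
Total = 48
48 units


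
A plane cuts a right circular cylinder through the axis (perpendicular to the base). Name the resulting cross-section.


Solid: right circular cylinder
Cutting plane: through the axis (perpendicular to the base)
Visualize the intersection of the plane with the solid's surface.
The boundary of the cut region is a rectangle.
rectangle


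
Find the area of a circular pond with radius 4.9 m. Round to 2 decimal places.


Shape: circle
Radius r = 4.9 m
Formula: A = pi * r^2
r^2 = 4.9^2 = 24.01
A = pi * 24.01
A = 75.43
75.43 m^2


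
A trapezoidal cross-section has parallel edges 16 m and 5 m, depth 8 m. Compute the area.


Shape: trapezoid
Parallel sides a = 16 m, b = 5 m; Height h = 8 m
Formula: A = (a + b) * h / 2
a + b = 16 + 5 = 21
A = 21 * 8 / 2
A = 168 / 2
A = 84
84 m^2


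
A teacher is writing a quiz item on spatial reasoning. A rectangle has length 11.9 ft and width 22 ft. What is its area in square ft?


Shape: rectangle
Length l = 11.9 ft, Width w = 22 ft
Formula: A = l * w
A = 11.9 * 22
A = 261.8
261.8 ft^2


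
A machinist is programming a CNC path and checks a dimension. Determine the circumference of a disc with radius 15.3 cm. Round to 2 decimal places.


Shape: circle
Radius r = 15.3 cm
Formula: C = 2 * pi * r
C = 2 * pi * 15.3
C = 30.6 * pi
C = 96.13
96.13 cm


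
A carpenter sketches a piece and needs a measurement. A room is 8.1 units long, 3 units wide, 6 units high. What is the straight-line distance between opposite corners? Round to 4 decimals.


Shape: rectangular box (space diagonal)
l = 8.1 units, w = 3 units, h = 6 units
Visualize: the diagonal of the base, then a right triangle with that diagonal and the height.
Formula: d = sqrt(l^2 + w^2 + h^2)
l^2 + w^2 + h^2 = 65.61 + 9 + 36 = 110.61
d = sqrt(110.61)
d = 10.5171
10.5171 units


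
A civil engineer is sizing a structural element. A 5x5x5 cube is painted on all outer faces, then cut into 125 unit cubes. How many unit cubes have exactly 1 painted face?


Large cube: 5 x 5 x 5, cut into unit cubes.
n = 5, so n - 2 = 3
Cubes with 1 painted face lie in the interior of each face.
A cube has 6 faces; each contributes (n - 2)^2 = 9 such cubes.
Count = 6 * 9 = 54
54 unit cubes


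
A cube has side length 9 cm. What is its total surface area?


Shape: cube
Side s = 9 cm
A cube has 6 square faces.
Formula: SA = 6 * s^2
s^2 = 81
SA = 6 * 81
SA = 486
486 cm^2


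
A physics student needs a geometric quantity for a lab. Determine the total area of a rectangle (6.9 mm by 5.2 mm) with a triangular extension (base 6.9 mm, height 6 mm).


Composite shape: rectangle + triangle
Rectangle area = 6.9 * 5.2 = 35.88
Triangle area = 0.5 * 6.9 * 6 = 20.7
Total = 35.88 + 20.7
Total = 56.58
56.58 mm^2


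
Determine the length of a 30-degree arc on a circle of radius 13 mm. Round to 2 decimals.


Shape: circular arc
Radius r = 13 mm, Angle = 30 degrees
Formula: L = (angle/360) * 2 * pi * r
2 * pi * r = 26 * pi
L = (30/360) * 26 * pi
L = 2.166667 * pi
L = 6.81
6.81 mm


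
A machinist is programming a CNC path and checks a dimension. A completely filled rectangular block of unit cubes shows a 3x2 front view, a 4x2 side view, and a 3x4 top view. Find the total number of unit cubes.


Orthographic views of a solid rectangular block:
Front view 3 x 2 -> length = 3, height = 2
Side view 4 x 2 -> width = 4, height = 2 (consistent)
Top view 3 x 4 -> confirms length = 3, width = 4
The block is 3 x 4 x 2.
Total unit cubes = 3 * 4 * 2 = 24
24 unit cubes


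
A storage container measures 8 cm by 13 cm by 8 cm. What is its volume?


Shape: rectangular prism
l = 8 cm, w = 13 cm, h = 8 cm
Formula: V = l * w * h
V = 8 * 13 * 8
V = 104 * 8
V = 832
832 cm^3


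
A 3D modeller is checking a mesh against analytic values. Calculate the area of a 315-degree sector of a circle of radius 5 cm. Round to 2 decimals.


Shape: circular sector
Radius r = 5 cm, Angle = 315 degrees
Formula: A = (angle/360) * pi * r^2
r^2 = 25
Fraction of circle = 315/360
A = (315/360) * pi * 25
A = 21.875 * pi
A = 68.72
68.72 cm^2


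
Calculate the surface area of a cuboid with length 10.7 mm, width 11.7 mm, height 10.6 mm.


Shape: rectangular prism
l = 10.7 mm, w = 11.7 mm, h = 10.6 mm
Formula: SA = 2(lw + lh + wh)
lw = 125.19, lh = 113.42, wh = 124.02
lw + lh + wh = 362.63
SA = 2 * 362.63
SA = 725.26
725.26 mm^2


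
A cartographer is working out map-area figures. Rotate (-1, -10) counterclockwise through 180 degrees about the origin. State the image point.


Transformation: rotation about the origin
Original point: (-1, -10)
Rule for 180 deg: (x, y) -> (-x, -y)
Apply: (-1, -10) -> (1, 10)
(1, 10)


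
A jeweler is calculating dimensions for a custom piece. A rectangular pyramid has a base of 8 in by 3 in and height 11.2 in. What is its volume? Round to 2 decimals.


Shape: rectangular pyramid
Base: 8 in x 3 in, Height h = 11.2 in
Formula: V = (1/3) * base_area * h
base_area = 8 * 3 = 24
base_area * h = 24 * 11.2 = 268.8
V = 268.8 / 3
V = 89.6
89.6 in^3


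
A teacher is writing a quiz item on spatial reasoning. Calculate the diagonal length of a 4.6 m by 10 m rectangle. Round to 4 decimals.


Shape: rectangle (diagonal via Pythagoras)
Sides: 4.6 m and 10 m
Formula: d = sqrt(l^2 + w^2)
l^2 = 21.16, w^2 = 100
l^2 + w^2 = 121.16
d = sqrt(121.16)
d = 11.0073
11.0073 m


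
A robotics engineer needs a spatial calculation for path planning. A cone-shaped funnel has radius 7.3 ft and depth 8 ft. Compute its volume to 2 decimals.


Shape: cone
Radius r = 7.3 ft, Height h = 8 ft
Formula: V = (1/3) * pi * r^2 * h
r^2 = 53.29
pi * r^2 * h = pi * 53.29 * 8 = 426.32 * pi
V = 426.32 * pi / 3
V = 446.44
446.44 ft^3


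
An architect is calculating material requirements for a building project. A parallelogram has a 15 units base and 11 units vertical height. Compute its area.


Shape: parallelogram
Base b = 15 units, Height h = 11 units
Formula: A = b * h
A = 15 * 11
A = 165
165 units^2


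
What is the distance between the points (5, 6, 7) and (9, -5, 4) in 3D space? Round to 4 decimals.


3D distance between two points
P1 = (5, 6, 7), P2 = (9, -5, 4)
Formula: d = sqrt((x2-x1)^2 + (y2-y1)^2 + (z2-z1)^2)
dx = 9 - 5 = 4
dy = -5 - 6 = -11
dz = 4 - 7 = -3
dx^2 + dy^2 + dz^2 = 16 + 121 + 9 = 146
d = sqrt(146)
d = 12.083
12.083 units


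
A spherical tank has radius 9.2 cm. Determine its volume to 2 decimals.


Shape: sphere
Radius r = 9.2 cm
Formula: V = (4/3) * pi * r^3
r^3 = 778.688
(4/3) * 778.688 = 1038.250667
V = 1038.250667 * pi
V = 3261.76
3261.76 cm^3


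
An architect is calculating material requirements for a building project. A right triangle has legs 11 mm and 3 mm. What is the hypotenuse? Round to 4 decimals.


Shape: right triangle
Legs a = 11 mm, b = 3 mm
Formula: c = sqrt(a^2 + b^2)
a^2 = 121, b^2 = 9
a^2 + b^2 = 130
c = sqrt(130)
c = 11.4018
11.4018 mm


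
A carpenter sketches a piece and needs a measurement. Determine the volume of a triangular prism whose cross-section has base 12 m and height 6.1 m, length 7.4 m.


Shape: triangular prism
Triangle base = 12 m, triangle height = 6.1 m, prism length L = 7.4 m
Formula: V = (1/2 * b * h_tri) * L
Cross-section area = 0.5 * 12 * 6.1 = 36.6
V = 36.6 * 7.4
V = 270.84
270.84 m^3


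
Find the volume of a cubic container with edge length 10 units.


Shape: cube
Side s = 10 units
Formula: V = s^3
V = 10 * 10 * 10
V = 100 * 10
V = 1000
1000 units^3


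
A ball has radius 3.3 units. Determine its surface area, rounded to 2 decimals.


Shape: sphere
Radius r = 3.3 units
Formula: SA = 4 * pi * r^2
r^2 = 10.89
SA = 4 * pi * 10.89
SA = 43.56 * pi
SA = 136.85
136.85 units^2


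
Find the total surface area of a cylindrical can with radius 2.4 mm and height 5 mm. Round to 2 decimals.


Shape: closed cylinder
Radius r = 2.4 mm, Height h = 5 mm
Formula: SA = 2*pi*r^2 + 2*pi*r*h = 2*pi*r*(r + h)
r + h = 7.4
2 * r * (r + h) = 2 * 2.4 * 7.4 = 35.52
SA = 35.52 * pi
SA = 111.59
111.59 mm^2


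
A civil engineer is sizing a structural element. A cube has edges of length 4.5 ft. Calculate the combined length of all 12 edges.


Shape: cube
Side s = 4.5 ft
A cube has 12 edges, all equal.
Formula: total edge length = 12 * s
Total = 12 * 4.5
Total = 54
54 ft


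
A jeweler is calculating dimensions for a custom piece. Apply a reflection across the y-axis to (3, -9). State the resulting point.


Transformation: reflection
Original point: (3, -9)
Rule for reflection over the y-axis: (x, y) -> (-x, y)
Apply: (3, -9) -> (-3, -9)
(-3, -9)


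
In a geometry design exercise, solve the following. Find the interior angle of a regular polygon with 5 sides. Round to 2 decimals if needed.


Shape: regular pentagon (5 sides)
Formula: interior angle = (n - 2) * 180 / n
(n - 2) = 3
(n - 2) * 180 = 540
angle = 540 / 5
angle = 108
108 degrees


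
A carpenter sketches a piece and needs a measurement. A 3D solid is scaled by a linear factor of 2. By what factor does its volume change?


Linear scale factor k = 2
Rule: under a linear scaling by k, volumes scale by k^3.
k^3 = 2 * 2 * 2
k^3 = 4 * 2
k^3 = 8
Volume scales by a factor of 8.
8 (dimensionless)


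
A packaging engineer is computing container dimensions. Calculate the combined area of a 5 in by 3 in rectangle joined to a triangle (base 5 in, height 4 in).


Composite shape: rectangle + triangle
Rectangle area = 5 * 3 = 15
Triangle area = 0.5 * 5 * 4 = 10
Total = 15 + 10
Total = 25
25 in^2


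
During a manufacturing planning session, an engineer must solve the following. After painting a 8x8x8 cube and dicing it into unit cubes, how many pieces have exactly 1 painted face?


Large cube: 8 x 8 x 8, cut into unit cubes.
n = 8, so n - 2 = 6
Cubes with 1 painted face lie in the interior of each face.
A cube has 6 faces; each contributes (n - 2)^2 = 36 such cubes.
Count = 6 * 36 = 216
216 unit cubes


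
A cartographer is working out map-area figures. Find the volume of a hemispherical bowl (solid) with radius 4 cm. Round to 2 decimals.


Shape: hemisphere (half of a sphere)
Radius r = 4 cm
Formula: V = (1/2) * (4/3) * pi * r^3 = (2/3) * pi * r^3
r^3 = 64
(2/3) * 64 = 42.666667
V = 42.666667 * pi
V = 134.04
134.04 cm^3


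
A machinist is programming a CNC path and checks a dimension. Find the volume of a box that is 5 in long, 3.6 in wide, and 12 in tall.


Shape: rectangular prism
l = 5 in, w = 3.6 in, h = 12 in
Formula: V = l * w * h
V = 5 * 3.6 * 12
V = 18 * 12
V = 216
216 in^3


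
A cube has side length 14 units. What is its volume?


Shape: cube
Side s = 14 units
Formula: V = s^3
V = 14 * 14 * 14
V = 196 * 14
V = 2744
2744 units^3


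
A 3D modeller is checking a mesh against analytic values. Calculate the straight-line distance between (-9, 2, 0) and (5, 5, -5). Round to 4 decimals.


3D distance between two points
P1 = (-9, 2, 0), P2 = (5, 5, -5)
Formula: d = sqrt((x2-x1)^2 + (y2-y1)^2 + (z2-z1)^2)
dx = 5 - -9 = 14
dy = 5 - 2 = 3
dz = -5 - 0 = -5
dx^2 + dy^2 + dz^2 = 196 + 9 + 25 = 230
d = sqrt(230)
d = 15.1658
15.1658 units


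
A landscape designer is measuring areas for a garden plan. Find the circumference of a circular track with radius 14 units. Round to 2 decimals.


Shape: circle
Radius r = 14 units
Formula: C = 2 * pi * r
C = 2 * pi * 14
C = 28 * pi
C = 87.96
87.96 units


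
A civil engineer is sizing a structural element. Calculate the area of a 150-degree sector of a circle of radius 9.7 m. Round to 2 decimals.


Shape: circular sector
Radius r = 9.7 m, Angle = 150 degrees
Formula: A = (angle/360) * pi * r^2
r^2 = 94.09
Fraction of circle = 150/360
A = (150/360) * pi * 94.09
A = 39.204167 * pi
A = 123.16
123.16 m^2


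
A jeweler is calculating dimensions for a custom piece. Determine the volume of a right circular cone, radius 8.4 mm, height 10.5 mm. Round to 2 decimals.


Shape: cone
Radius r = 8.4 mm, Height h = 10.5 mm
Formula: V = (1/3) * pi * r^2 * h
r^2 = 70.56
pi * r^2 * h = pi * 70.56 * 10.5 = 740.88 * pi
V = 740.88 * pi / 3
V = 775.85
775.85 mm^3


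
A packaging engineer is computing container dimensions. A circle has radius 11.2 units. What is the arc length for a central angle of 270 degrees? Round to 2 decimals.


Shape: circular arc
Radius r = 11.2 units, Angle = 270 degrees
Formula: L = (angle/360) * 2 * pi * r
2 * pi * r = 22.4 * pi
L = (270/360) * 22.4 * pi
L = 16.8 * pi
L = 52.78
52.78 units


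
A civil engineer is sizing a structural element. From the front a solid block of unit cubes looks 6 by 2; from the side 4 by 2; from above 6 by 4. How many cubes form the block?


Orthographic views of a solid rectangular block:
Front view 6 x 2 -> length = 6, height = 2
Side view 4 x 2 -> width = 4, height = 2 (consistent)
Top view 6 x 4 -> confirms length = 6, width = 4
The block is 6 x 4 x 2.
Total unit cubes = 6 * 4 * 2 = 48
48 unit cubes


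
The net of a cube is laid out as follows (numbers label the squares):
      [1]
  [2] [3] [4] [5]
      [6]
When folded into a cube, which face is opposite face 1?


Net: cross layout. Take square 3 as the base (bottom).
Fold the four squares in the horizontal row up around 3: 2 -> left, 4 -> right, 5 wraps to the top.
Fold 1 and 6 up from 3: 1 -> back, 6 -> front.
Opposite pairs are therefore: (1, 6), (2, 4), (3, 5).
Face 1 is opposite face 6.
face 6


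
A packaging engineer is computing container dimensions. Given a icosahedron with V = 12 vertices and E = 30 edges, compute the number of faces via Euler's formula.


Polyhedron: icosahedron
Euler's formula for convex polyhedra: V - E + F = 2
Given: V = 12 vertices and E = 30 edges
Solve for F:
F = 2 + E - V = 2 + 30 - 12 = 20
20 faces


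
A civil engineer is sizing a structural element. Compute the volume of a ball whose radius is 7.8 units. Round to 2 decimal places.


Shape: sphere
Radius r = 7.8 units
Formula: V = (4/3) * pi * r^3
r^3 = 474.552
(4/3) * 474.552 = 632.736
V = 632.736 * pi
V = 1987.8
1987.8 units^3


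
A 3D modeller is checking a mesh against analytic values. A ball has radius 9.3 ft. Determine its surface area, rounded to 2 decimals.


Shape: sphere
Radius r = 9.3 ft
Formula: SA = 4 * pi * r^2
r^2 = 86.49
SA = 4 * pi * 86.49
SA = 345.96 * pi
SA = 1086.87
1086.87 ft^2


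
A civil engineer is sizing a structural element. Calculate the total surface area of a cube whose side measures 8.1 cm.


Shape: cube
Side s = 8.1 cm
A cube has 6 square faces.
Formula: SA = 6 * s^2
s^2 = 65.61
SA = 6 * 65.61
SA = 393.66
393.66 cm^2


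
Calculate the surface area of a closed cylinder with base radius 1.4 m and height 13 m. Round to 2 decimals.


Shape: closed cylinder
Radius r = 1.4 m, Height h = 13 m
Formula: SA = 2*pi*r^2 + 2*pi*r*h = 2*pi*r*(r + h)
r + h = 14.4
2 * r * (r + h) = 2 * 1.4 * 14.4 = 40.32
SA = 40.32 * pi
SA = 126.67
126.67 m^2


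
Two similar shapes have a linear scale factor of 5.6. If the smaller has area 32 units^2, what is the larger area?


Linear scale factor k = 5.6
Original area = 32 units^2
Rule: under a linear scaling by k, areas scale by k^2.
k^2 = 5.6^2 = 31.36
New area = 32 * 31.36
New area = 1003.52
1003.52 units^2


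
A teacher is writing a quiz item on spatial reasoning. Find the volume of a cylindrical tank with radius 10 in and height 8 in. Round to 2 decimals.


Shape: cylinder
Radius r = 10 in, Height h = 8 in
Formula: V = pi * r^2 * h
r^2 = 100
V = pi * 100 * 8
V = 800 * pi
V = 2513.27
2513.27 in^3


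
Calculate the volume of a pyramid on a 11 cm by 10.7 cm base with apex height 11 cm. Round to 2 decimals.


Shape: rectangular pyramid
Base: 11 cm x 10.7 cm, Height h = 11 cm
Formula: V = (1/3) * base_area * h
base_area = 11 * 10.7 = 117.7
base_area * h = 117.7 * 11 = 1294.7
V = 1294.7 / 3
V = 431.57
431.57 cm^3


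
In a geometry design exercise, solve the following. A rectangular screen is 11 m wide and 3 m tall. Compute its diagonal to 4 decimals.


Shape: rectangle (diagonal via Pythagoras)
Sides: 11 m and 3 m
Formula: d = sqrt(l^2 + w^2)
l^2 = 121, w^2 = 9
l^2 + w^2 = 130
d = sqrt(130)
d = 11.4018
11.4018 m


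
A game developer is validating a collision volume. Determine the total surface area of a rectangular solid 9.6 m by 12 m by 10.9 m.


Shape: rectangular prism
l = 9.6 m, w = 12 m, h = 10.9 m
Formula: SA = 2(lw + lh + wh)
lw = 115.2, lh = 104.64, wh = 130.8
lw + lh + wh = 350.64
SA = 2 * 350.64
SA = 701.28
701.28 m^2


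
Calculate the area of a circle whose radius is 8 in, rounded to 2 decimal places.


Shape: circle
Radius r = 8 in
Formula: A = pi * r^2
r^2 = 8^2 = 64
A = pi * 64
A = 201.06
201.06 in^2


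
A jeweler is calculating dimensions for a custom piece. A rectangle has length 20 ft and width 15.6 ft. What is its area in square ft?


Shape: rectangle
Length l = 20 ft, Width w = 15.6 ft
Formula: A = l * w
A = 20 * 15.6
A = 312
312 ft^2


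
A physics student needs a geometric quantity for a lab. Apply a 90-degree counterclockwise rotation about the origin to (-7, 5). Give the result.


Transformation: rotation about the origin
Original point: (-7, 5)
Rule for 90 deg counterclockwise: (x, y) -> (-y, x)
Apply: (-7, 5) -> (-5, -7)
(-5, -7)


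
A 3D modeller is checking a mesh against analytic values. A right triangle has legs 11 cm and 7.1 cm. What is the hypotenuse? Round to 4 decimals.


Shape: right triangle
Legs a = 11 cm, b = 7.1 cm
Formula: c = sqrt(a^2 + b^2)
a^2 = 121, b^2 = 50.41
a^2 + b^2 = 171.41
c = sqrt(171.41)
c = 13.0924
13.0924 cm


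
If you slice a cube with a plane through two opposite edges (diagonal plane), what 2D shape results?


Solid: cube
Cutting plane: through two opposite edges (diagonal plane)
Visualize the intersection of the plane with the solid's surface.
The boundary of the cut region is a rectangle.
rectangle


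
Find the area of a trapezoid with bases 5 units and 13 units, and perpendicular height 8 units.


Shape: trapezoid
Parallel sides a = 5 units, b = 13 units; Height h = 8 units
Formula: A = (a + b) * h / 2
a + b = 5 + 13 = 18
A = 18 * 8 / 2
A = 144 / 2
A = 72
72 units^2


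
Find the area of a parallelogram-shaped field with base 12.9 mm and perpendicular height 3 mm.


Shape: parallelogram
Base b = 12.9 mm, Height h = 3 mm
Formula: A = b * h
A = 12.9 * 3
A = 38.7
38.7 mm^2


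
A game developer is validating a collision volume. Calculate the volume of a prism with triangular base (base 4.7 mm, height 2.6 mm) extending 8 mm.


Shape: triangular prism
Triangle base = 4.7 mm, triangle height = 2.6 mm, prism length L = 8 mm
Formula: V = (1/2 * b * h_tri) * L
Cross-section area = 0.5 * 4.7 * 2.6 = 6.11
V = 6.11 * 8
V = 48.88
48.88 mm^3


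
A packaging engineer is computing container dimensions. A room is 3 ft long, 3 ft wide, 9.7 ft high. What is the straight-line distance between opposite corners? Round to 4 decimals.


Shape: rectangular box (space diagonal)
l = 3 ft, w = 3 ft, h = 9.7 ft
Visualize: the diagonal of the base, then a right triangle with that diagonal and the height.
Formula: d = sqrt(l^2 + w^2 + h^2)
l^2 + w^2 + h^2 = 9 + 9 + 94.09 = 112.09
d = sqrt(112.09)
d = 10.5873
10.5873 ft


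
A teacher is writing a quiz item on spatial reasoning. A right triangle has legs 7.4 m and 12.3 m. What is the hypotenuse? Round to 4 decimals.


Shape: right triangle
Legs a = 7.4 m, b = 12.3 m
Formula: c = sqrt(a^2 + b^2)
a^2 = 54.76, b^2 = 151.29
a^2 + b^2 = 206.05
c = sqrt(206.05)
c = 14.3544
14.3544 m


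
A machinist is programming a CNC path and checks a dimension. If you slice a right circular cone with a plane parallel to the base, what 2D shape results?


Solid: right circular cone
Cutting plane: parallel to the base
Visualize the intersection of the plane with the solid's surface.
The boundary of the cut region is a circle.
circle


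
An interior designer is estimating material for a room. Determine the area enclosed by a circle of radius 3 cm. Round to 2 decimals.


Shape: circle
Radius r = 3 cm
Formula: A = pi * r^2
r^2 = 3^2 = 9
A = pi * 9
A = 28.27
28.27 cm^2


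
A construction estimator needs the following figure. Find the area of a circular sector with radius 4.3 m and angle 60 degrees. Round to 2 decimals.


Shape: circular sector
Radius r = 4.3 m, Angle = 60 degrees
Formula: A = (angle/360) * pi * r^2
r^2 = 18.49
Fraction of circle = 60/360
A = (60/360) * pi * 18.49
A = 3.081667 * pi
A = 9.68
9.68 m^2


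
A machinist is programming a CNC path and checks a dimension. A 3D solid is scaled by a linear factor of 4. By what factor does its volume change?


Linear scale factor k = 4
Rule: under a linear scaling by k, volumes scale by k^3.
k^3 = 4 * 4 * 4
k^3 = 16 * 4
k^3 = 64
Volume scales by a factor of 64.
64 (dimensionless)


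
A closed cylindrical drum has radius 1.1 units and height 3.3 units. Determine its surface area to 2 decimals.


Shape: closed cylinder
Radius r = 1.1 units, Height h = 3.3 units
Formula: SA = 2*pi*r^2 + 2*pi*r*h = 2*pi*r*(r + h)
r + h = 4.4
2 * r * (r + h) = 2 * 1.1 * 4.4 = 9.68
SA = 9.68 * pi
SA = 30.41
30.41 units^2


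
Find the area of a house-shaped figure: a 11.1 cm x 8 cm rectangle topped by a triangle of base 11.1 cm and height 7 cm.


Composite shape: rectangle + triangle
Rectangle area = 11.1 * 8 = 88.8
Triangle area = 0.5 * 11.1 * 7 = 38.85
Total = 88.8 + 38.85
Total = 127.65
127.65 cm^2


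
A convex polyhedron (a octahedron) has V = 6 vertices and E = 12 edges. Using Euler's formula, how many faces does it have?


Polyhedron: octahedron
Euler's formula for convex polyhedra: V - E + F = 2
Given: V = 6 vertices and E = 12 edges
Solve for F:
F = 2 + E - V = 2 + 12 - 6 = 8
8 faces


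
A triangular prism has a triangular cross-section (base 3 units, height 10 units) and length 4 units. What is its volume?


Shape: triangular prism
Triangle base = 3 units, triangle height = 10 units, prism length L = 4 units
Formula: V = (1/2 * b * h_tri) * L
Cross-section area = 0.5 * 3 * 10 = 15
V = 15 * 4
V = 60
60 units^3


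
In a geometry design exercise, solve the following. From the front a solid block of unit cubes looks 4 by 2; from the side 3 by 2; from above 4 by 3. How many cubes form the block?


Orthographic views of a solid rectangular block:
Front view 4 x 2 -> length = 4, height = 2
Side view 3 x 2 -> width = 3, height = 2 (consistent)
Top view 4 x 3 -> confirms length = 4, width = 3
The block is 4 x 3 x 2.
Total unit cubes = 4 * 3 * 2 = 24
24 unit cubes


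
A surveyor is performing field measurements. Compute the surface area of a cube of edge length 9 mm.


Shape: cube
Side s = 9 mm
A cube has 6 square faces.
Formula: SA = 6 * s^2
s^2 = 81
SA = 6 * 81
SA = 486
486 mm^2


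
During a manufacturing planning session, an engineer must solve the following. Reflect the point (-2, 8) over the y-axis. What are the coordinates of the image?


Transformation: reflection
Original point: (-2, 8)
Rule for reflection over the y-axis: (x, y) -> (-x, y)
Apply: (-2, 8) -> (2, 8)
(2, 8)


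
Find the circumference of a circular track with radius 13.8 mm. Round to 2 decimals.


Shape: circle
Radius r = 13.8 mm
Formula: C = 2 * pi * r
C = 2 * pi * 13.8
C = 27.6 * pi
C = 86.71
86.71 mm


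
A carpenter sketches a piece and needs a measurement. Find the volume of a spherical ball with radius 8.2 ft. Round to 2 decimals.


Shape: sphere
Radius r = 8.2 ft
Formula: V = (4/3) * pi * r^3
r^3 = 551.368
(4/3) * 551.368 = 735.157333
V = 735.157333 * pi
V = 2309.56
2309.56 ft^3


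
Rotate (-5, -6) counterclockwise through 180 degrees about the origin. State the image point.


Transformation: rotation about the origin
Original point: (-5, -6)
Rule for 180 deg: (x, y) -> (-x, -y)
Apply: (-5, -6) -> (5, 6)
(5, 6)


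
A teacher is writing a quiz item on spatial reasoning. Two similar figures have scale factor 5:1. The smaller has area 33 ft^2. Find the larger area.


Linear scale factor k = 5
Original area = 33 ft^2
Rule: under a linear scaling by k, areas scale by k^2.
k^2 = 5^2 = 25
New area = 33 * 25
New area = 825
825 ft^2


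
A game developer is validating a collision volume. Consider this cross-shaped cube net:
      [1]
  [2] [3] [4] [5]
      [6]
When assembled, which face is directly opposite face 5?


Net: cross layout. Take square 3 as the base (bottom).
Fold the four squares in the horizontal row up around 3: 2 -> left, 4 -> right, 5 wraps to the top.
Fold 1 and 6 up from 3: 1 -> back, 6 -> front.
Opposite pairs are therefore: (1, 6), (2, 4), (3, 5).
Face 5 is opposite face 3.
face 3


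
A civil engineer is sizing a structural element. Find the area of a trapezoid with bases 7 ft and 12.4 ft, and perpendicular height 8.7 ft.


Shape: trapezoid
Parallel sides a = 7 ft, b = 12.4 ft; Height h = 8.7 ft
Formula: A = (a + b) * h / 2
a + b = 7 + 12.4 = 19.4
A = 19.4 * 8.7 / 2
A = 168.78 / 2
A = 84.39
84.39 ft^2


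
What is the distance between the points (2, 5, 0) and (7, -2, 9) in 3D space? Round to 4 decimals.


3D distance between two points
P1 = (2, 5, 0), P2 = (7, -2, 9)
Formula: d = sqrt((x2-x1)^2 + (y2-y1)^2 + (z2-z1)^2)
dx = 7 - 2 = 5
dy = -2 - 5 = -7
dz = 9 - 0 = 9
dx^2 + dy^2 + dz^2 = 25 + 49 + 81 = 155
d = sqrt(155)
d = 12.4499
12.4499 units


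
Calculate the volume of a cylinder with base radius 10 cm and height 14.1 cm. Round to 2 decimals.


Shape: cylinder
Radius r = 10 cm, Height h = 14.1 cm
Formula: V = pi * r^2 * h
r^2 = 100
V = pi * 100 * 14.1
V = 1410 * pi
V = 4429.65
4429.65 cm^3


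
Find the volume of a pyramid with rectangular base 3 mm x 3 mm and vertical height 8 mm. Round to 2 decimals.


Shape: rectangular pyramid
Base: 3 mm x 3 mm, Height h = 8 mm
Formula: V = (1/3) * base_area * h
base_area = 3 * 3 = 9
base_area * h = 9 * 8 = 72
V = 72 / 3
V = 24
24 mm^3


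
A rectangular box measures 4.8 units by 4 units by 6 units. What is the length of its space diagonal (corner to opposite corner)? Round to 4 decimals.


Shape: rectangular box (space diagonal)
l = 4.8 units, w = 4 units, h = 6 units
Visualize: the diagonal of the base, then a right triangle with that diagonal and the height.
Formula: d = sqrt(l^2 + w^2 + h^2)
l^2 + w^2 + h^2 = 23.04 + 16 + 36 = 75.04
d = sqrt(75.04)
d = 8.6626
8.6626 units


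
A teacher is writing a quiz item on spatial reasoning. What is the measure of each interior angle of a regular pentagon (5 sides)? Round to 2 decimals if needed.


Shape: regular pentagon (5 sides)
Formula: interior angle = (n - 2) * 180 / n
(n - 2) = 3
(n - 2) * 180 = 540
angle = 540 / 5
angle = 108
108 degrees


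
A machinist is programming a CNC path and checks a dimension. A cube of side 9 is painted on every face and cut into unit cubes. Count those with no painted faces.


Large cube: 9 x 9 x 9, cut into unit cubes.
n = 9, so n - 2 = 7
Unpainted cubes form the interior (n - 2)^3 block.
(n - 2)^3 = 7^3 = 343
343 unit cubes


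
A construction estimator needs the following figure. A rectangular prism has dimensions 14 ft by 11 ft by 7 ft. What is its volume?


Shape: rectangular prism
l = 14 ft, w = 11 ft, h = 7 ft
Formula: V = l * w * h
V = 14 * 11 * 7
V = 154 * 7
V = 1078
1078 ft^3


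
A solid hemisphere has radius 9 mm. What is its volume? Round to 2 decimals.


Shape: hemisphere (half of a sphere)
Radius r = 9 mm
Formula: V = (1/2) * (4/3) * pi * r^3 = (2/3) * pi * r^3
r^3 = 729
(2/3) * 729 = 486
V = 486 * pi
V = 1526.81
1526.81 mm^3


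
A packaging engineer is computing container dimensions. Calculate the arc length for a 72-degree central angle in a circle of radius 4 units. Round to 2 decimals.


Shape: circular arc
Radius r = 4 units, Angle = 72 degrees
Formula: L = (angle/360) * 2 * pi * r
2 * pi * r = 8 * pi
L = (72/360) * 8 * pi
L = 1.6 * pi
L = 5.03
5.03 units


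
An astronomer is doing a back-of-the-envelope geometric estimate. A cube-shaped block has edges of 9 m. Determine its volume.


Shape: cube
Side s = 9 m
Formula: V = s^3
V = 9 * 9 * 9
V = 81 * 9
V = 729
729 m^3


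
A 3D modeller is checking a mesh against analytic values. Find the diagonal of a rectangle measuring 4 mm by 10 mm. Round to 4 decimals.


Shape: rectangle (diagonal via Pythagoras)
Sides: 4 mm and 10 mm
Formula: d = sqrt(l^2 + w^2)
l^2 = 16, w^2 = 100
l^2 + w^2 = 116
d = sqrt(116)
d = 10.7703
10.7703 mm


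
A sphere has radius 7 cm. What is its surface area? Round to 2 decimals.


Shape: sphere
Radius r = 7 cm
Formula: SA = 4 * pi * r^2
r^2 = 49
SA = 4 * pi * 49
SA = 196 * pi
SA = 615.75
615.75 cm^2


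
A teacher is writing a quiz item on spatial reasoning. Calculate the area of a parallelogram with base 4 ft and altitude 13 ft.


Shape: parallelogram
Base b = 4 ft, Height h = 13 ft
Formula: A = b * h
A = 4 * 13
A = 52
52 ft^2


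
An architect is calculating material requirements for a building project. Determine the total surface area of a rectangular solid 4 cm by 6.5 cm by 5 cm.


Shape: rectangular prism
l = 4 cm, w = 6.5 cm, h = 5 cm
Formula: SA = 2(lw + lh + wh)
lw = 26, lh = 20, wh = 32.5
lw + lh + wh = 78.5
SA = 2 * 78.5
SA = 157
157 cm^2


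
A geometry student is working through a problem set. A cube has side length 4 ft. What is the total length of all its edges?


Shape: cube
Side s = 4 ft
A cube has 12 edges, all equal.
Formula: total edge length = 12 * s
Total = 12 * 4
Total = 48
48 ft


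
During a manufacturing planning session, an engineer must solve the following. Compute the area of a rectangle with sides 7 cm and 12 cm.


Shape: rectangle
Length l = 7 cm, Width w = 12 cm
Formula: A = l * w
A = 7 * 12
A = 84
84 cm^2


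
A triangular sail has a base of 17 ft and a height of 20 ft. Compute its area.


Shape: triangle
Base b = 17 ft, Height h = 20 ft
Formula: A = (1/2) * b * h
A = 0.5 * 17 * 20
A = 0.5 * 340
A = 170
170 ft^2


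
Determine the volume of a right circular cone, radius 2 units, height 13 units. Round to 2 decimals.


Shape: cone
Radius r = 2 units, Height h = 13 units
Formula: V = (1/3) * pi * r^2 * h
r^2 = 4
pi * r^2 * h = pi * 4 * 13 = 52 * pi
V = 52 * pi / 3
V = 54.45
54.45 units^3


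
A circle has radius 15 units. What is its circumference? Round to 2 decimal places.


Shape: circle
Radius r = 15 units
Formula: C = 2 * pi * r
C = 2 * pi * 15
C = 30 * pi
C = 94.25
94.25 units


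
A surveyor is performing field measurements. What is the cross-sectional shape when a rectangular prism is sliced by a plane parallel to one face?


Solid: rectangular prism
Cutting plane: parallel to one face
Visualize the intersection of the plane with the solid's surface.
The boundary of the cut region is a rectangle.
rectangle


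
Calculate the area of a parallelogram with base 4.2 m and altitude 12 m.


Shape: parallelogram
Base b = 4.2 m, Height h = 12 m
Formula: A = b * h
A = 4.2 * 12
A = 50.4
50.4 m^2


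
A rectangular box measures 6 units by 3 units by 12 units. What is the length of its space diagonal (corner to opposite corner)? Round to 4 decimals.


Shape: rectangular box (space diagonal)
l = 6 units, w = 3 units, h = 12 units
Visualize: the diagonal of the base, then a right triangle with that diagonal and the height.
Formula: d = sqrt(l^2 + w^2 + h^2)
l^2 + w^2 + h^2 = 36 + 9 + 144 = 189
d = sqrt(189)
d = 13.7477
13.7477 units


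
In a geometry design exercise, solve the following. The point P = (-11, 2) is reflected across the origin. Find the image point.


Transformation: reflection
Original point: (-11, 2)
Rule for reflection through the origin: (x, y) -> (-x, -y)
Apply: (-11, 2) -> (11, -2)
(11, -2)


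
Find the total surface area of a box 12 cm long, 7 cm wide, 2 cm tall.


Shape: rectangular prism
l = 12 cm, w = 7 cm, h = 2 cm
Formula: SA = 2(lw + lh + wh)
lw = 84, lh = 24, wh = 14
lw + lh + wh = 122
SA = 2 * 122
SA = 244
244 cm^2


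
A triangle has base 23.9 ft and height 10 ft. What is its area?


Shape: triangle
Base b = 23.9 ft, Height h = 10 ft
Formula: A = (1/2) * b * h
A = 0.5 * 23.9 * 10
A = 0.5 * 239
A = 119.5
119.5 ft^2


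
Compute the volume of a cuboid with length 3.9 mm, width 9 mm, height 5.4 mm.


Shape: rectangular prism
l = 3.9 mm, w = 9 mm, h = 5.4 mm
Formula: V = l * w * h
V = 3.9 * 9 * 5.4
V = 35.1 * 5.4
V = 189.54
189.54 mm^3


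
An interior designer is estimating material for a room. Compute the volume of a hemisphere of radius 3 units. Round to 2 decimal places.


Shape: hemisphere (half of a sphere)
Radius r = 3 units
Formula: V = (1/2) * (4/3) * pi * r^3 = (2/3) * pi * r^3
r^3 = 27
(2/3) * 27 = 18
V = 18 * pi
V = 56.55
56.55 units^3


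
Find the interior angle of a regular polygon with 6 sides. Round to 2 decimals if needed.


Shape: regular hexagon (6 sides)
Formula: interior angle = (n - 2) * 180 / n
(n - 2) = 4
(n - 2) * 180 = 720
angle = 720 / 6
angle = 120
120 degrees


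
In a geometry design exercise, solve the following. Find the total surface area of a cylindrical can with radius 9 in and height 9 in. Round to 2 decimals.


Shape: closed cylinder
Radius r = 9 in, Height h = 9 in
Formula: SA = 2*pi*r^2 + 2*pi*r*h = 2*pi*r*(r + h)
r + h = 18
2 * r * (r + h) = 2 * 9 * 18 = 324
SA = 324 * pi
SA = 1017.88
1017.88 in^2


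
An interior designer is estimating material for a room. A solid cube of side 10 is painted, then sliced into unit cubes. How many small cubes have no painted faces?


Large cube: 10 x 10 x 10, cut into unit cubes.
n = 10, so n - 2 = 8
Unpainted cubes form the interior (n - 2)^3 block.
(n - 2)^3 = 8^3 = 512
512 unit cubes


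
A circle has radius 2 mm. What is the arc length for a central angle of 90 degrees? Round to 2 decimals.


Shape: circular arc
Radius r = 2 mm, Angle = 90 degrees
Formula: L = (angle/360) * 2 * pi * r
2 * pi * r = 4 * pi
L = (90/360) * 4 * pi
L = 1 * pi
L = 3.14
3.14 mm


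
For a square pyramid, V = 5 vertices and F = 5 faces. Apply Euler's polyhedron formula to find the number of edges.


Polyhedron: square pyramid
Euler's formula for convex polyhedra: V - E + F = 2
Given: V = 5 vertices and F = 5 faces
Solve for E:
E = V + F - 2 = 5 + 5 - 2 = 8
8 edges


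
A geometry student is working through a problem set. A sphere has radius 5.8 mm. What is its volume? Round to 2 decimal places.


Shape: sphere
Radius r = 5.8 mm
Formula: V = (4/3) * pi * r^3
r^3 = 195.112
(4/3) * 195.112 = 260.149333
V = 260.149333 * pi
V = 817.28
817.28 mm^3


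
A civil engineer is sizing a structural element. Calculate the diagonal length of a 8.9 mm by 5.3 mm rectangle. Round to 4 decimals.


Shape: rectangle (diagonal via Pythagoras)
Sides: 8.9 mm and 5.3 mm
Formula: d = sqrt(l^2 + w^2)
l^2 = 79.21, w^2 = 28.09
l^2 + w^2 = 107.3
d = sqrt(107.3)
d = 10.3586
10.3586 mm


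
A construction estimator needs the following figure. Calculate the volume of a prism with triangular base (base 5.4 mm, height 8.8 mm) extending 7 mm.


Shape: triangular prism
Triangle base = 5.4 mm, triangle height = 8.8 mm, prism length L = 7 mm
Formula: V = (1/2 * b * h_tri) * L
Cross-section area = 0.5 * 5.4 * 8.8 = 23.76
V = 23.76 * 7
V = 166.32
166.32 mm^3


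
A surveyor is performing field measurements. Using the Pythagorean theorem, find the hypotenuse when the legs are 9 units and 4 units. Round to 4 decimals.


Shape: right triangle
Legs a = 9 units, b = 4 units
Formula: c = sqrt(a^2 + b^2)
a^2 = 81, b^2 = 16
a^2 + b^2 = 97
c = sqrt(97)
c = 9.8489
9.8489 units


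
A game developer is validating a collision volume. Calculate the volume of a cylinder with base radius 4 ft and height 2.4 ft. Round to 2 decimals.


Shape: cylinder
Radius r = 4 ft, Height h = 2.4 ft
Formula: V = pi * r^2 * h
r^2 = 16
V = pi * 16 * 2.4
V = 38.4 * pi
V = 120.64
120.64 ft^3


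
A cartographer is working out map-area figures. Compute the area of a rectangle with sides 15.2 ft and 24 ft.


Shape: rectangle
Length l = 15.2 ft, Width w = 24 ft
Formula: A = l * w
A = 15.2 * 24
A = 364.8
364.8 ft^2


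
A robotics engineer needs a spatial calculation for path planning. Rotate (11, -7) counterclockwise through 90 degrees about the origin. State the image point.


Transformation: rotation about the origin
Original point: (11, -7)
Rule for 90 deg counterclockwise: (x, y) -> (-y, x)
Apply: (11, -7) -> (7, 11)
(7, 11)


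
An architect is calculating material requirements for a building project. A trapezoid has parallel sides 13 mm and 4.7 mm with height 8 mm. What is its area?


Shape: trapezoid
Parallel sides a = 13 mm, b = 4.7 mm; Height h = 8 mm
Formula: A = (a + b) * h / 2
a + b = 13 + 4.7 = 17.7
A = 17.7 * 8 / 2
A = 141.6 / 2
A = 70.8
70.8 mm^2


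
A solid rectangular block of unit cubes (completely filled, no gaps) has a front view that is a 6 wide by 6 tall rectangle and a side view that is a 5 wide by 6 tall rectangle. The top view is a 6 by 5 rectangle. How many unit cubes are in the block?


Orthographic views of a solid rectangular block:
Front view 6 x 6 -> length = 6, height = 6
Side view 5 x 6 -> width = 5, height = 6 (consistent)
Top view 6 x 5 -> confirms length = 6, width = 5
The block is 6 x 5 x 6.
Total unit cubes = 6 * 5 * 6 = 180
180 unit cubes
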